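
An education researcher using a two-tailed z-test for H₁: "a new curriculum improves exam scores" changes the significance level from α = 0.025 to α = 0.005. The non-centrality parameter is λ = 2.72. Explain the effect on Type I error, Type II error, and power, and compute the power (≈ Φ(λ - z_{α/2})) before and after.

Decreasing α from 0.025 to 0.005:
• Type I error rate decreases (α is the Type I rate by definition).
• Critical value moves from z_{α/2} = 2.241 to 2.807, so power = Φ(λ - z_{α/2}) goes from Φ(2.72 - 2.241) = 0.684 to Φ(2.72 - 2.807) = 0.465.
• Type II error rate β = 1 - power therefore increases (0.316 → 0.535).
Appropriate when false positives are costly — here, adopting a curriculum that gives no real benefit — disruption for nothing.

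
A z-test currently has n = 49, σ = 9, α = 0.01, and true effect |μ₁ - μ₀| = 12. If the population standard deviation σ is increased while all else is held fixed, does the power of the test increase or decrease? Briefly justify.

Power decreases: a larger σ inflates the standard error σ/√n, pulling the sampling distribution under H₁ back toward the critical value.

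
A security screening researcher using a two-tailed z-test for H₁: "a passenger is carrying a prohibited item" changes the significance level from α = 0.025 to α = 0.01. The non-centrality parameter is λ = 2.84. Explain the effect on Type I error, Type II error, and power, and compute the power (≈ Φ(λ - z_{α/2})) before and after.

Decreasing α from 0.025 to 0.01:
• Type I error rate decreases (α is the Type I rate by definition).
• Critical value moves from z_{α/2} = 2.241 to 2.576, so power = Φ(λ - z_{α/2}) goes from Φ(2.84 - 2.241) = 0.725 to Φ(2.84 - 2.576) = 0.604.
• Type II error rate β = 1 - power therefore increases (0.275 → 0.396).
Appropriate when false positives are costly — here, detaining an innocent passenger — delay and inconvenience.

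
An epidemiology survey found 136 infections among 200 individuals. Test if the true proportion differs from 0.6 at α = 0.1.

p̂ = 0.68, p₀ = 0.6. z = (p̂ - p₀)/√(p₀(1-p₀)/n) = 2.309. Critical: ±1.645. Reject H₀.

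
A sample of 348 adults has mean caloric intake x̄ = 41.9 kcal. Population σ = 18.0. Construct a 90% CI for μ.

CI = x̄ ± z*(σ/√n) = 41.9 ± 1.645(18.0/√348) = 41.9 ± 1.59 = (40.31, 43.49)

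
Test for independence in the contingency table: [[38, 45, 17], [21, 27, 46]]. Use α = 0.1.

χ² = 22.584. df = 2, critical = 4.605. Reject H₀. Variables are dependent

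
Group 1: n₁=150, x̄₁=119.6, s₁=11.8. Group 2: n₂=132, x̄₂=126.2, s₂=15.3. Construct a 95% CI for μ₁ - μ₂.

Difference = -6.6. SE = √(11.8²/150 + 15.3²/132) = 1.644. CI = (-9.82, -3.38)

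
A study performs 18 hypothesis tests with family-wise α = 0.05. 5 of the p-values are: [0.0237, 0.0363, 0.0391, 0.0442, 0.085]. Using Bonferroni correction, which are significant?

Bonferroni α = 0.05/18 = 0.00278. None of the given p-values are significant.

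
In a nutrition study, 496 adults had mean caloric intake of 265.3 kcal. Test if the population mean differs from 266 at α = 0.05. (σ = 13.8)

z = (x̄ - μ₀)/(σ/√n) = (265.3 - 266)/(13.8/√496) = -1.13. Critical value: ±1.96. Since |-1.13| ≤ 1.96, Fail to reject H₀.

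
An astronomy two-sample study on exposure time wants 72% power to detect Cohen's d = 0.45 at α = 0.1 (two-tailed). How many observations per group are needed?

z_{α/2} = 1.645, z_β = Φ⁻¹(0.72) = 0.583. For small effect (d = 0.45): n per group = 2(z_{α/2} + z_β)²/d² = 2(1.645 + 0.583)²/0.45² = 49.03 → 50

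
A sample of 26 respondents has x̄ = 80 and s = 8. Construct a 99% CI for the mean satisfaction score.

CI = x̄ ± t*(s/√n) = 80 ± 2.787(8/√26) = (75.63, 84.37)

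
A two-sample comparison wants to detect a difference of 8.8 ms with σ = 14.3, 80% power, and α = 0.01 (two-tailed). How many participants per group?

n per group = 2(z_α/2 + z_β)²σ²/d² = 2×(2.576 + 0.84)²×14.3²/8.8² = 61.6 → n = 62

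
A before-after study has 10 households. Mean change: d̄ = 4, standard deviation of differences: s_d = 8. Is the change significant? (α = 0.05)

t = d̄/(s_d/√n) = 4/(8/√10) = 1.581. df = 9, critical t = ±2.262. Fail to reject H₀.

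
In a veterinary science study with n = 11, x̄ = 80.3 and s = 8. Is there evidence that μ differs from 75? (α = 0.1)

t = (x̄ - μ₀)/(s/√n) = (80.3 - 75)/(8/√11) = 2.197. df = 10, critical t = ±1.812. Reject H₀.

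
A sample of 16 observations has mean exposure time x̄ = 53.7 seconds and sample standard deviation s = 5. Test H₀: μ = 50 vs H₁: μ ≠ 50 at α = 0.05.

t = (x̄ - μ₀)/(s/√n) = (53.7 - 50)/(5/√16) = 2.96. df = 15, critical t = ±2.131. Reject H₀.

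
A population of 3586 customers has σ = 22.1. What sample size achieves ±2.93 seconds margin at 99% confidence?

Without FPC: n₀ = (2.576×22.1/2.93)² = 377.521. With FPC: n = n₀N/(n₀+N-1) = 341.6 → n = 342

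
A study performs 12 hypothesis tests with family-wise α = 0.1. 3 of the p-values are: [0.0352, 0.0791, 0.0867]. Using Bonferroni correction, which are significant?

Bonferroni α = 0.1/12 = 0.00833. None of the given p-values are significant.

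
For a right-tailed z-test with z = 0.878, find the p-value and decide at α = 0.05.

p = P(Z > 0.878) = 1 - Φ(0.878) ≈ 0.19. Since p ≥ 0.05, fail to reject H₀ (not significant) at α = 0.05.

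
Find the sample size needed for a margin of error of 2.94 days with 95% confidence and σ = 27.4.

n = (z*σ/E)² = (1.96×27.4/2.94)² = 333.7 → n = 334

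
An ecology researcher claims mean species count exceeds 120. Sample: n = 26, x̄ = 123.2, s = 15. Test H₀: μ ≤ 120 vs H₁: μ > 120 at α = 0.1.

t = (123.2 - 120)/(15/√26) = 1.088, df = 25. Critical t = 1.316. Fail to reject H₀.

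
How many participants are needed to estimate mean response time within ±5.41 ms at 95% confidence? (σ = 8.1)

n = (z*σ/E)² = (1.96×8.1/5.41)² = 8.6 → n = 9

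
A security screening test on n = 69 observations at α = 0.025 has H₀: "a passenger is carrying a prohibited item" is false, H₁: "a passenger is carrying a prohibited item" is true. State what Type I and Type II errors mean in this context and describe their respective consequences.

Type I (false positive): concluding that a passenger is carrying a prohibited item when it is not — detaining an innocent passenger — delay and inconvenience. Type II (false negative): failing to conclude that a passenger is carrying a prohibited item when it is — letting a prohibited item through — security breach. Which is costlier depends on domain priorities and is a judgement call rather than a statistical fact.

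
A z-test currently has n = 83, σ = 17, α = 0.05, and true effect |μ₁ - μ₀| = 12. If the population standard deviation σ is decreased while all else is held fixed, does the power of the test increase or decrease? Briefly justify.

Power increases: a smaller σ shrinks the standard error σ/√n, moving the sampling distribution under H₁ further from the critical value.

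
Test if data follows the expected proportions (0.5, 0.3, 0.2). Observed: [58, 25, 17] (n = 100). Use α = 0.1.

Expected: [50.0, 30.0, 20.0]. χ² = 2.563. df = 2, critical = 4.605. Fail to reject H₀.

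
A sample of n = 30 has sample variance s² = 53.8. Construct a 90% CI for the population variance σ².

df = 29. χ²_{0.05} = 42.557, χ²_{0.95} = 17.708. CI for σ² = ((n-1)s²/χ²_{α/2}, (n-1)s²/χ²_{1-α/2}) = (29·53.8/42.557, 29·53.8/17.708) = (36.66, 88.11)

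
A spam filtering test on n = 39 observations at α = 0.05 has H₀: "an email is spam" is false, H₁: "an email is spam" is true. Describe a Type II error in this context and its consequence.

Type II error: failing to reject H₀ when it is false — concluding that an email is spam is not supported when in fact it is. Consequence: a spam email lands in the inbox.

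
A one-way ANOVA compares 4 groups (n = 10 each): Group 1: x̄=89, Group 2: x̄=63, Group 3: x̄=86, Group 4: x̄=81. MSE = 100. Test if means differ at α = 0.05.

Grand mean = 79.75. SS_between = 4067.5, MS_between = 1355.83. F = 13.558, F_crit ≈ 2.866. Reject H₀.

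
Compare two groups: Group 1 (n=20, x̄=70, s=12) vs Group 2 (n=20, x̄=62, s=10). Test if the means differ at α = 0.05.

Pooled sp = 11.05. t = 2.29, df = 38. Critical t = ±2.024. Reject H₀.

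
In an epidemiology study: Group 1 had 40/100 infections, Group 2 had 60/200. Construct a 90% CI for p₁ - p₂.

p̂₁ = 0.4, p̂₂ = 0.3. Difference = 0.1. CI = (0.003, 0.197)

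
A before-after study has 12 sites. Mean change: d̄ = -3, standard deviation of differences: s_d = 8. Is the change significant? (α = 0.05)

t = d̄/(s_d/√n) = -3/(8/√12) = -1.299. df = 11, critical t = ±2.201. Fail to reject H₀.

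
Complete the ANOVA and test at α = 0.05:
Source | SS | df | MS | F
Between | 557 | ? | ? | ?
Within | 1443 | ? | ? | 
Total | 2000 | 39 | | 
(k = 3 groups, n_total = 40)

df_between = 2, df_within = 37. MS_between = 278.5, MS_within = 39.0. F = 7.141, F_crit ≈ 3.252. Reject H₀.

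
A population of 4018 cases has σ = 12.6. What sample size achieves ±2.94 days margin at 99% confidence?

Without FPC: n₀ = (2.576×12.6/2.94)² = 121.882. With FPC: n = n₀N/(n₀+N-1) = 118.3 → n = 119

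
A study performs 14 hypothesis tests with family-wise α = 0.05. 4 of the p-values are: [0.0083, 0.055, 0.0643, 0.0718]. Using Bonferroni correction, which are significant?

Bonferroni α = 0.05/14 = 0.00357. None of the given p-values are significant.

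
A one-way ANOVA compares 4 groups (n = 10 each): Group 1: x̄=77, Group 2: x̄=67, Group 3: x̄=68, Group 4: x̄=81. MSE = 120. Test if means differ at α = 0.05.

Grand mean = 73.25. SS_between = 1407.5, MS_between = 469.17. F = 3.91, F_crit ≈ 2.866. Reject H₀.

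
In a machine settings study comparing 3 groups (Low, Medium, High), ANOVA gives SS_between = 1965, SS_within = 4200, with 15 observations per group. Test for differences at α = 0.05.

df_between = 2, df_within = 42. F = MS_between/MS_within = 982.5/100.0 = 9.825. F_crit ≈ 3.22. Reject H₀. At least one mean differs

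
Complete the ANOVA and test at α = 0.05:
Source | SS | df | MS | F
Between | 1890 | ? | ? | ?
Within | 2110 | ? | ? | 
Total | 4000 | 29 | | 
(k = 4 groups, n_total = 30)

df_between = 3, df_within = 26. MS_between = 630.0, MS_within = 81.15. F = 7.763, F_crit ≈ 2.975. Reject H₀.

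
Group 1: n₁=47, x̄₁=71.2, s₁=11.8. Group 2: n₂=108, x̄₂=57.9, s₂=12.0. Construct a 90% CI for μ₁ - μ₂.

Difference = 13.3. SE = √(11.8²/47 + 12.0²/108) = 2.073. CI = (9.89, 16.71)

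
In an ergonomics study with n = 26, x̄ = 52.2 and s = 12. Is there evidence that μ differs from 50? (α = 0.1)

t = (x̄ - μ₀)/(s/√n) = (52.2 - 50)/(12/√26) = 0.935. df = 25, critical t = ±1.708. Fail to reject H₀.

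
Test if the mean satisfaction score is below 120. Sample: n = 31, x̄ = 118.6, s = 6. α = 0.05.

t = (118.6 - 120)/(6/√31) = -1.299, df = 30. Critical t = -1.697. Fail to reject H₀.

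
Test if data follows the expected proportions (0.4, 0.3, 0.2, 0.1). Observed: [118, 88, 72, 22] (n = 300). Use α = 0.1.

Expected: [120.0, 90.0, 60.0, 30.0]. χ² = 4.611. df = 3, critical = 6.251. Fail to reject H₀.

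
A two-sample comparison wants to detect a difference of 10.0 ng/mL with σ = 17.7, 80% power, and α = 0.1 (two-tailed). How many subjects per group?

n per group = 2(z_α/2 + z_β)²σ²/d² = 2×(1.645 + 0.84)²×17.7²/10.0² = 38.7 → n = 39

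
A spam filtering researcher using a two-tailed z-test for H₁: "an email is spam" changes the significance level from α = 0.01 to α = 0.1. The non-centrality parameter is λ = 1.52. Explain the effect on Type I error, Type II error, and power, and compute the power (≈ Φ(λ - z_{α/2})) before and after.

Increasing α from 0.01 to 0.1:
• Type I error rate increases (α is the Type I rate by definition).
• Critical value moves from z_{α/2} = 2.576 to 1.645, so power = Φ(λ - z_{α/2}) goes from Φ(1.52 - 2.576) = 0.145 to Φ(1.52 - 1.645) = 0.45.
• Type II error rate β = 1 - power therefore decreases (0.855 → 0.55).
Appropriate when false negatives are costly — here, a spam email lands in the inbox.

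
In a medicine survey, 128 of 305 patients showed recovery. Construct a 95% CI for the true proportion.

p̂ = 0.42. CI = p̂ ± z*√(p̂(1-p̂)/n) = (0.364, 0.475)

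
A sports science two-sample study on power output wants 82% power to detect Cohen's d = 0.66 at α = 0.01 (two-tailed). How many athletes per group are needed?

z_{α/2} = 2.576, z_β = Φ⁻¹(0.82) = 0.915. For medium effect (d = 0.66): n per group = 2(z_{α/2} + z_β)²/d² = 2(2.576 + 0.915)²/0.66² = 56.0 → 56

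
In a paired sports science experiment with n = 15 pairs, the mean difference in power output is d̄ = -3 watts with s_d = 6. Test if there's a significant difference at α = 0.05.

t = d̄/(s_d/√n) = -3/(6/√15) = -1.936. df = 14, critical t = ±2.145. Fail to reject H₀.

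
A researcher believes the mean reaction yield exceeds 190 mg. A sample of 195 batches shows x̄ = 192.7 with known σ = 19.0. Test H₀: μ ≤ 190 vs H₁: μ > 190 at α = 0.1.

z = 1.984. Critical value: 1.28. Reject H₀.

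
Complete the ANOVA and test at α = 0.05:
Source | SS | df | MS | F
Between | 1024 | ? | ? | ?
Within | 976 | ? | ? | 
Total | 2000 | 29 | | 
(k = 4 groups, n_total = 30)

df_between = 3, df_within = 26. MS_between = 341.33, MS_within = 37.54. F = 9.093, F_crit ≈ 2.975. Reject H₀.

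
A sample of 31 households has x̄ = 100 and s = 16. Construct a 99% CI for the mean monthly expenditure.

CI = x̄ ± t*(s/√n) = 100 ± 2.75(16/√31) = (92.1, 107.9)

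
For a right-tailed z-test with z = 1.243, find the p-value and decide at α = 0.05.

p = P(Z > 1.243) = 1 - Φ(1.243) ≈ 0.1069. Since p ≥ 0.05, fail to reject H₀ (not significant) at α = 0.05.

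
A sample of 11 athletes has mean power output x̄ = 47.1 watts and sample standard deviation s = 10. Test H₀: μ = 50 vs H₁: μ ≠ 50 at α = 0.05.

t = (x̄ - μ₀)/(s/√n) = (47.1 - 50)/(10/√11) = -0.962. df = 10, critical t = ±2.228. Fail to reject H₀.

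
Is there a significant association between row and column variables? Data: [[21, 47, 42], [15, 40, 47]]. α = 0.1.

χ² = 1.544. df = 2, critical = 4.605. Fail to reject H₀. No evidence of dependence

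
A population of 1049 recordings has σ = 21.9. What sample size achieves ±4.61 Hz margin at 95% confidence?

Without FPC: n₀ = (1.96×21.9/4.61)² = 86.696. With FPC: n = n₀N/(n₀+N-1) = 80.1 → n = 81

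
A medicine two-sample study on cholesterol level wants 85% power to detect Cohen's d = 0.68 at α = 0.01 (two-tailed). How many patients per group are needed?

z_{α/2} = 2.576, z_β = Φ⁻¹(0.85) = 1.036. For medium effect (d = 0.68): n per group = 2(z_{α/2} + z_β)²/d² = 2(2.576 + 1.036)²/0.68² = 56.4 → 57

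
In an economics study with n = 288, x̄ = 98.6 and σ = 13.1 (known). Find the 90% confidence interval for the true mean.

CI = x̄ ± z*(σ/√n) = 98.6 ± 1.645(13.1/√288) = 98.6 ± 1.27 = (97.33, 99.87)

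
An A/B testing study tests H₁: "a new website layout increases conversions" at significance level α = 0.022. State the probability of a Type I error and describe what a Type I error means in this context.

P(Type I error) = α = 0.022. A Type I error is rejecting H₀ when H₀ is actually true (false positive) — here, concluding that a new website layout increases conversions when in fact this is not the case. Consequence: rolling out a layout that doesn't actually help — wasted engineering effort.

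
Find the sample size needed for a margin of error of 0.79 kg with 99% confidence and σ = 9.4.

n = (z*σ/E)² = (2.576×9.4/0.79)² = 939.5 → n = 940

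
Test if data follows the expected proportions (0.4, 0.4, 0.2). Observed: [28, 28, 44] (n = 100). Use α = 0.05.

Expected: [40.0, 40.0, 20.0]. χ² = 36.0. df = 2, critical = 5.991. Reject H₀.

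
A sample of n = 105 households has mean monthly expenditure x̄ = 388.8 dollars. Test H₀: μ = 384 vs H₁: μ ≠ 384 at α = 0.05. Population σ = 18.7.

z = (x̄ - μ₀)/(σ/√n) = (388.8 - 384)/(18.7/√105) = 2.63. Critical value: ±1.96. Since |2.63| > 1.96, Reject H₀.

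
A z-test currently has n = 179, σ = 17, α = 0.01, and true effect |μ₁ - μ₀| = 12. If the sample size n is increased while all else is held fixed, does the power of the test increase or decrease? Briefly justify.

Power increases: a larger n shrinks the standard error σ/√n, moving the sampling distribution under H₁ further from the critical value.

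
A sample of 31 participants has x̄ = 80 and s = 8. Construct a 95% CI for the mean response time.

CI = x̄ ± t*(s/√n) = 80 ± 2.042(8/√31) = (77.07, 82.93)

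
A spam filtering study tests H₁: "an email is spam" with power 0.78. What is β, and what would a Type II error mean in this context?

β = 1 - power = 1 - 0.78 = 0.22. A Type II error is failing to reject H₀ when H₀ is false (false negative) — here, failing to conclude that an email is spam when in fact it is true. Consequence: a spam email lands in the inbox.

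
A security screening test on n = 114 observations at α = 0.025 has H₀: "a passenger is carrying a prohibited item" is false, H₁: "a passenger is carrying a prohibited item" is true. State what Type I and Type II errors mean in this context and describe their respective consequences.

Type I (false positive): concluding that a passenger is carrying a prohibited item when it is not — detaining an innocent passenger — delay and inconvenience. Type II (false negative): failing to conclude that a passenger is carrying a prohibited item when it is — letting a prohibited item through — security breach. Which is costlier depends on domain priorities and is a judgement call rather than a statistical fact.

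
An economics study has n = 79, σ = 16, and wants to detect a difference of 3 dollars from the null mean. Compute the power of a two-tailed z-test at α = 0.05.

SE = σ/√n = 16/√79 = 1.8. Non-centrality λ = d/SE = 3/1.8 = 1.667. Power ≈ Φ(λ - z_{α/2}) = Φ(1.667 - 1.96) = Φ(-0.293) = 0.385.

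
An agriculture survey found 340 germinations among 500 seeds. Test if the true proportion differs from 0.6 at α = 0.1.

p̂ = 0.68, p₀ = 0.6. z = (p̂ - p₀)/√(p₀(1-p₀)/n) = 3.651. Critical: ±1.645. Reject H₀.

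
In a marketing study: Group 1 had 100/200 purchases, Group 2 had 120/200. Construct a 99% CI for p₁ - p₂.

p̂₁ = 0.5, p̂₂ = 0.6. Difference = -0.1. CI = (-0.228, 0.028)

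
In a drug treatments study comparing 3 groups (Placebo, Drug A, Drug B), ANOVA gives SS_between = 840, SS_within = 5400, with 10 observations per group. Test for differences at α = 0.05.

df_between = 2, df_within = 27. F = MS_between/MS_within = 420.0/200.0 = 2.1. F_crit ≈ 3.354. Fail to reject H₀.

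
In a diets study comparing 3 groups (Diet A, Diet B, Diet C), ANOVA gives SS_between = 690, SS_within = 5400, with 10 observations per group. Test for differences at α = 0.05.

df_between = 2, df_within = 27. F = MS_between/MS_within = 345.0/200.0 = 1.725. F_crit ≈ 3.354. Fail to reject H₀.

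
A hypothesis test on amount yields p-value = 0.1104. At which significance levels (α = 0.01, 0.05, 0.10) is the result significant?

p = 0.1104. Not significant at any of the given levels.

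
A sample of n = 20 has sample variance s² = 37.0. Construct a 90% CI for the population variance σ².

df = 19. χ²_{0.05} = 30.144, χ²_{0.95} = 10.117. CI for σ² = ((n-1)s²/χ²_{α/2}, (n-1)s²/χ²_{1-α/2}) = (19·37.0/30.144, 19·37.0/10.117) = (23.32, 69.49)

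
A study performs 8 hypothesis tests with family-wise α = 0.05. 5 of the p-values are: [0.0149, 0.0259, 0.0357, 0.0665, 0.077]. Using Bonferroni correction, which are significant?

Bonferroni α = 0.05/8 = 0.00625. None of the given p-values are significant.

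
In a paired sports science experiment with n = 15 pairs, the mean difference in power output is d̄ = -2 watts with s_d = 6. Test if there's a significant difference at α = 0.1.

t = d̄/(s_d/√n) = -2/(6/√15) = -1.291. df = 14, critical t = ±1.761. Fail to reject H₀.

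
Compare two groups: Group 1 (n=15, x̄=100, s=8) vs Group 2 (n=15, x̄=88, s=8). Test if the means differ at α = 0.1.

Pooled sp = 8.0. t = 4.108, df = 28. Critical t = ±1.701. Reject H₀.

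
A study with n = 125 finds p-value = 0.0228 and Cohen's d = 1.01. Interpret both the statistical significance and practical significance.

Statistically significant (p = 0.0228 < 0.05). Cohen's d = 1.01 indicates a large effect size. Both statistical and practical significance should be considered.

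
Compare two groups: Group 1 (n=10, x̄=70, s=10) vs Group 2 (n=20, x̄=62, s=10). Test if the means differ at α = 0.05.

Pooled sp = 10.0. t = 2.066, df = 28. Critical t = ±2.048. Reject H₀.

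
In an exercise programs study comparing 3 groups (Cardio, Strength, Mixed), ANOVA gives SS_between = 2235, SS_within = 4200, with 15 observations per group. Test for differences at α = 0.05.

df_between = 2, df_within = 42. F = MS_between/MS_within = 1117.5/100.0 = 11.175. F_crit ≈ 3.22. Reject H₀. At least one mean differs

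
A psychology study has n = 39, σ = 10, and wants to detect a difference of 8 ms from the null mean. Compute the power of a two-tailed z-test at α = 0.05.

SE = σ/√n = 10/√39 = 1.601. Non-centrality λ = d/SE = 8/1.601 = 4.996. Power ≈ Φ(λ - z_{α/2}) = Φ(4.996 - 1.96) = Φ(3.036) = 0.999.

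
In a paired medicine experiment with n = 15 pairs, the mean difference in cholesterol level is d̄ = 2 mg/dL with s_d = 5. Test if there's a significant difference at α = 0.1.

t = d̄/(s_d/√n) = 2/(5/√15) = 1.549. df = 14, critical t = ±1.761. Fail to reject H₀.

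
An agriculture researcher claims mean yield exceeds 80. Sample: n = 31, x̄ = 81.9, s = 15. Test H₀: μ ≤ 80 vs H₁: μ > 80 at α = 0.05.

t = (81.9 - 80)/(15/√31) = 0.705, df = 30. Critical t = 1.697. Fail to reject H₀.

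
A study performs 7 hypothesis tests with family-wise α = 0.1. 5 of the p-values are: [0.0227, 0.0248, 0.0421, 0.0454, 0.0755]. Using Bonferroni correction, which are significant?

Bonferroni α = 0.1/7 = 0.01429. None of the given p-values are significant.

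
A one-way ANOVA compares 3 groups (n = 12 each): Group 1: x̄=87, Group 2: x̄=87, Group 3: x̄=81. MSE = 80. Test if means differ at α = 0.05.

Grand mean = 85.0. SS_between = 288.0, MS_between = 144.0. F = 1.8, F_crit ≈ 3.285. Fail to reject H₀.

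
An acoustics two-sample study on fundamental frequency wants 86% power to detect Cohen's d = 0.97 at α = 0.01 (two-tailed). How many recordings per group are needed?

z_{α/2} = 2.576, z_β = Φ⁻¹(0.86) = 1.08. For large effect (d = 0.97): n per group = 2(z_{α/2} + z_β)²/d² = 2(2.576 + 1.08)²/0.97² = 28.4 → 29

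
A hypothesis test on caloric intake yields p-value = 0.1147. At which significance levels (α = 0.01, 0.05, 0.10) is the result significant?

p = 0.1147. Not significant at any of the given levels.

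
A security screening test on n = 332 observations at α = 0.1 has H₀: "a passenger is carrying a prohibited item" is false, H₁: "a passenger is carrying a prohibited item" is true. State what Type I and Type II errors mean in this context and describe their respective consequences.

Type I (false positive): concluding that a passenger is carrying a prohibited item when it is not — detaining an innocent passenger — delay and inconvenience. Type II (false negative): failing to conclude that a passenger is carrying a prohibited item when it is — letting a prohibited item through — security breach. Which is costlier depends on domain priorities and is a judgement call rather than a statistical fact.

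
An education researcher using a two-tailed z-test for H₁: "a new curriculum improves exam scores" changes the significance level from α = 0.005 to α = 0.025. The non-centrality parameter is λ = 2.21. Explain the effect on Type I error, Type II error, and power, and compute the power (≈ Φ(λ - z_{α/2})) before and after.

Increasing α from 0.005 to 0.025:
• Type I error rate increases (α is the Type I rate by definition).
• Critical value moves from z_{α/2} = 2.807 to 2.241, so power = Φ(λ - z_{α/2}) goes from Φ(2.21 - 2.807) = 0.275 to Φ(2.21 - 2.241) = 0.488.
• Type II error rate β = 1 - power therefore decreases (0.725 → 0.512).
Appropriate when false negatives are costly — here, keeping the old curriculum when the new one would have helped students.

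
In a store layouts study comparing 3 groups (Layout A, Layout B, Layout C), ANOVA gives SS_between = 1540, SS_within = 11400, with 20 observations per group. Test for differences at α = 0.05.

df_between = 2, df_within = 57. F = MS_between/MS_within = 770.0/200.0 = 3.85. F_crit ≈ 3.159. Reject H₀. At least one mean differs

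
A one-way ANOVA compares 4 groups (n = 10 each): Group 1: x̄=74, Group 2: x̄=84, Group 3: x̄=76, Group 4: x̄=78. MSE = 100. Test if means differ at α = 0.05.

Grand mean = 78.0. SS_between = 560.0, MS_between = 186.67. F = 1.867, F_crit ≈ 2.866. Fail to reject H₀.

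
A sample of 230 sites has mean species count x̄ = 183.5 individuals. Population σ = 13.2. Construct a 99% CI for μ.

CI = x̄ ± z*(σ/√n) = 183.5 ± 2.576(13.2/√230) = 183.5 ± 2.24 = (181.26, 185.74)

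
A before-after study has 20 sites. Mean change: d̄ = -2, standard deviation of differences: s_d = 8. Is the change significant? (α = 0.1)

t = d̄/(s_d/√n) = -2/(8/√20) = -1.118. df = 19, critical t = ±1.729. Fail to reject H₀.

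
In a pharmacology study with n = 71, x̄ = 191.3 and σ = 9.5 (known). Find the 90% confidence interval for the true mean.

CI = x̄ ± z*(σ/√n) = 191.3 ± 1.645(9.5/√71) = 191.3 ± 1.85 = (189.45, 193.15)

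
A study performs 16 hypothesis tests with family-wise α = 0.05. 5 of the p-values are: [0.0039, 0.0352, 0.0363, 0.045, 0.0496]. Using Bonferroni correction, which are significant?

Bonferroni α = 0.05/16 = 0.00313. None of the given p-values are significant.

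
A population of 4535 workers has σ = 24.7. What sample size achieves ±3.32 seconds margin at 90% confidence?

Without FPC: n₀ = (1.645×24.7/3.32)² = 149.779. With FPC: n = n₀N/(n₀+N-1) = 145.02 → n = 146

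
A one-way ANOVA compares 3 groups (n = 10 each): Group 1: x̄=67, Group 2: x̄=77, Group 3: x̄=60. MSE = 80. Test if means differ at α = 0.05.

Grand mean = 68.0. SS_between = 1460.0, MS_between = 730.0. F = 9.125, F_crit ≈ 3.354. Reject H₀.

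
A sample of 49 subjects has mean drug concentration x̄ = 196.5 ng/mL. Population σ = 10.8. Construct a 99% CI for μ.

CI = x̄ ± z*(σ/√n) = 196.5 ± 2.576(10.8/√49) = 196.5 ± 3.97 = (192.53, 200.47)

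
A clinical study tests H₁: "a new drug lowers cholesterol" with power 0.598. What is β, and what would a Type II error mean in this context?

β = 1 - power = 1 - 0.598 = 0.402. A Type II error is failing to reject H₀ when H₀ is false (false negative) — here, failing to conclude that a new drug lowers cholesterol when in fact it is true. Consequence: shelving an effective drug — patients miss out on a treatment that would have helped.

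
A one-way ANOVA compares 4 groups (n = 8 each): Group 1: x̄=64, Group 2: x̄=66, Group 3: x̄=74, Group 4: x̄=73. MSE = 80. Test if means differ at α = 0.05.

Grand mean = 69.25. SS_between = 598.0, MS_between = 199.33. F = 2.492, F_crit ≈ 2.947. Fail to reject H₀.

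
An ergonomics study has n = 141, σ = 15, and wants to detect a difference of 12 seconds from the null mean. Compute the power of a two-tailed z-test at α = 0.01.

SE = σ/√n = 15/√141 = 1.263. Non-centrality λ = d/SE = 12/1.263 = 9.499. Power ≈ Φ(λ - z_{α/2}) = Φ(9.499 - 2.576) = Φ(6.923) = 1.0.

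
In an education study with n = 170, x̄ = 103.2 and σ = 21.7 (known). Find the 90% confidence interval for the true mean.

CI = x̄ ± z*(σ/√n) = 103.2 ± 1.645(21.7/√170) = 103.2 ± 2.74 = (100.46, 105.94)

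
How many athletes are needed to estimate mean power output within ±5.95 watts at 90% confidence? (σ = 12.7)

n = (z*σ/E)² = (1.645×12.7/5.95)² = 12.3 → n = 13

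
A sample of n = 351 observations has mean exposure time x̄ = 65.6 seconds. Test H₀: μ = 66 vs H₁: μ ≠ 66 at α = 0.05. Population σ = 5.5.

z = (x̄ - μ₀)/(σ/√n) = (65.6 - 66)/(5.5/√351) = -1.363. Critical value: ±1.96. Since |-1.363| ≤ 1.96, Fail to reject H₀.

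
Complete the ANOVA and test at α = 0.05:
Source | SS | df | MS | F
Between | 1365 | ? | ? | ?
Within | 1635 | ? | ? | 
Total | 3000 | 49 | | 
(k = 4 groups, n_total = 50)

df_between = 3, df_within = 46. MS_between = 455.0, MS_within = 35.54. F = 12.801, F_crit ≈ 2.807. Reject H₀.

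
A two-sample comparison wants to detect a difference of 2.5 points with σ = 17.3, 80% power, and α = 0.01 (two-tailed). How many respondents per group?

n per group = 2(z_α/2 + z_β)²σ²/d² = 2×(2.576 + 0.84)²×17.3²/2.5² = 1117.6 → n = 1118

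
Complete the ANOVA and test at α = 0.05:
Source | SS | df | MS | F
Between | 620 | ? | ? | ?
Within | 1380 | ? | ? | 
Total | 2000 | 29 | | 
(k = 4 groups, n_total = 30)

df_between = 3, df_within = 26. MS_between = 206.67, MS_within = 53.08. F = 3.894, F_crit ≈ 2.975. Reject H₀.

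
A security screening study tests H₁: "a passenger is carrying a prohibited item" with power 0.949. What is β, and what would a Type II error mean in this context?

β = 1 - power = 1 - 0.949 = 0.051. A Type II error is failing to reject H₀ when H₀ is false (false negative) — here, failing to conclude that a passenger is carrying a prohibited item when in fact it is true. Consequence: letting a prohibited item through — security breach.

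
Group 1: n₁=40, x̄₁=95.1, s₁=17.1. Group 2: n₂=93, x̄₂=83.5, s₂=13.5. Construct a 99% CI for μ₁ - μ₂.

Difference = 11.6. SE = √(17.1²/40 + 13.5²/93) = 3.045. CI = (3.76, 19.44)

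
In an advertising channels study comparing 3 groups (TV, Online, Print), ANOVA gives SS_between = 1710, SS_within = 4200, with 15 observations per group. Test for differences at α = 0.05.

df_between = 2, df_within = 42. F = MS_between/MS_within = 855.0/100.0 = 8.55. F_crit ≈ 3.22. Reject H₀. At least one mean differs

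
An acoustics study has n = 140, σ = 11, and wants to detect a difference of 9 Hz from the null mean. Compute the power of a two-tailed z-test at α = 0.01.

SE = σ/√n = 11/√140 = 0.93. Non-centrality λ = d/SE = 9/0.93 = 9.681. Power ≈ Φ(λ - z_{α/2}) = Φ(9.681 - 2.576) = Φ(7.105) = 1.0.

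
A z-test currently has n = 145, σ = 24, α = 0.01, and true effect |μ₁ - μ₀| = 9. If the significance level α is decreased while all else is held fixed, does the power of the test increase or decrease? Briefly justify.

Power decreases: a smaller α raises the critical value, so less of the H₁ sampling distribution falls in the rejection region.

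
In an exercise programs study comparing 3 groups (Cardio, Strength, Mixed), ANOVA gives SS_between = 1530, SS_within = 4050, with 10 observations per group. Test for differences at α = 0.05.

df_between = 2, df_within = 27. F = MS_between/MS_within = 765.0/150.0 = 5.1. F_crit ≈ 3.354. Reject H₀. At least one mean differs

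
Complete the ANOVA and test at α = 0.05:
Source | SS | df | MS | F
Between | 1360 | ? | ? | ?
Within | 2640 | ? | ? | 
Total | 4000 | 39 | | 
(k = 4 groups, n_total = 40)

df_between = 3, df_within = 36. MS_between = 453.33, MS_within = 73.33. F = 6.182, F_crit ≈ 2.866. Reject H₀.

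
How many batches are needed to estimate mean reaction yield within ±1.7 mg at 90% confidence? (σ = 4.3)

n = (z*σ/E)² = (1.645×4.3/1.7)² = 17.3 → n = 18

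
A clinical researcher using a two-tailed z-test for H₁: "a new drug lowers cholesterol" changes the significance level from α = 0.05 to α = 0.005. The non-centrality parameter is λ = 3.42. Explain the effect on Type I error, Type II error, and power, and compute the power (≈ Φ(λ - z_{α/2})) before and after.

Decreasing α from 0.05 to 0.005:
• Type I error rate decreases (α is the Type I rate by definition).
• Critical value moves from z_{α/2} = 1.96 to 2.807, so power = Φ(λ - z_{α/2}) goes from Φ(3.42 - 1.96) = 0.928 to Φ(3.42 - 2.807) = 0.73.
• Type II error rate β = 1 - power therefore increases (0.072 → 0.27).
Appropriate when false positives are costly — here, approving an ineffective drug — patients take a useless medication and may skip effective alternatives.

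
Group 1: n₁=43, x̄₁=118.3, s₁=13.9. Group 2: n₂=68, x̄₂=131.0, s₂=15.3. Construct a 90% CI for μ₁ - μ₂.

Difference = -12.7. SE = √(13.9²/43 + 15.3²/68) = 2.817. CI = (-17.33, -8.07)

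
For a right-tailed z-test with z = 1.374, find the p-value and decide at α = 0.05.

p = P(Z > 1.374) = 1 - Φ(1.374) ≈ 0.0847. Since p ≥ 0.05, fail to reject H₀ (not significant) at α = 0.05.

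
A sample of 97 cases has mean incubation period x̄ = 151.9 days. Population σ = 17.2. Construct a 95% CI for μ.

CI = x̄ ± z*(σ/√n) = 151.9 ± 1.96(17.2/√97) = 151.9 ± 3.42 = (148.48, 155.32)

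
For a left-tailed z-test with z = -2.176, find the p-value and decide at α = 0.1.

p = P(Z < -2.176) = Φ(-2.176) ≈ 0.0148. Since p < 0.1, reject H₀ (significant) at α = 0.1.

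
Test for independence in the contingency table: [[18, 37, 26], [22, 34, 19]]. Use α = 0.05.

χ² = 1.387. df = 2, critical = 5.991. Fail to reject H₀. No evidence of dependence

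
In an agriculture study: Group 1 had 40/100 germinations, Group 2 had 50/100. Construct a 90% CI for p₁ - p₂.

p̂₁ = 0.4, p̂₂ = 0.5. Difference = -0.1. CI = (-0.215, 0.015)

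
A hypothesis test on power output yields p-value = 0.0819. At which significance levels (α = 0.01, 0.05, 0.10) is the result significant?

p = 0.0819. Significant at: α = 0.1.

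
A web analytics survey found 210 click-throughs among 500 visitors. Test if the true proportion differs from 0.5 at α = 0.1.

p̂ = 0.42, p₀ = 0.5. z = (p̂ - p₀)/√(p₀(1-p₀)/n) = -3.578. Critical: ±1.645. Reject H₀.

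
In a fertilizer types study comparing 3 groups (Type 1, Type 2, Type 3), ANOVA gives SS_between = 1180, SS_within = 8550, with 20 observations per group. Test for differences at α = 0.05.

df_between = 2, df_within = 57. F = MS_between/MS_within = 590.0/150.0 = 3.933. F_crit ≈ 3.159. Reject H₀. At least one mean differs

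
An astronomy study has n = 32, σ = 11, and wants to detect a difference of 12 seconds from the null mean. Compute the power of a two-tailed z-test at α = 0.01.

SE = σ/√n = 11/√32 = 1.945. Non-centrality λ = d/SE = 12/1.945 = 6.171. Power ≈ Φ(λ - z_{α/2}) = Φ(6.171 - 2.576) = Φ(3.595) = 1.0.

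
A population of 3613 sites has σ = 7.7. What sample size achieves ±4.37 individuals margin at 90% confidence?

Without FPC: n₀ = (1.645×7.7/4.37)² = 8.401. With FPC: n = n₀N/(n₀+N-1) = 8.4 → n = 9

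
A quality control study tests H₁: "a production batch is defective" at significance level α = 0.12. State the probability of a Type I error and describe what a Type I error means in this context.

P(Type I error) = α = 0.12. A Type I error is rejecting H₀ when H₀ is actually true (false positive) — here, concluding that a production batch is defective when in fact this is not the case. Consequence: scrapping a good batch — wasted material and cost for no reason.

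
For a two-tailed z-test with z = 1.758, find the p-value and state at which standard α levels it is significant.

p = 2·P(Z > |1.758|) = 2·(1 - Φ(1.758)) ≈ 0.0787. Significant at α = 0.1.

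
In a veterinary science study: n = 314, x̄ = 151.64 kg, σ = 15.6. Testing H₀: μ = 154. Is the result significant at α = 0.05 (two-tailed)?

z = (151.64 - 154)/(15.6/√314) = -2.681. Since |z| > 1.96, significant at α = 0.05.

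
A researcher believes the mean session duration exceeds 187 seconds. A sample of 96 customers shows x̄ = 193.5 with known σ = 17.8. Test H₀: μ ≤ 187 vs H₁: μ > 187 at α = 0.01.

z = 3.578. Critical value: 2.33. Reject H₀.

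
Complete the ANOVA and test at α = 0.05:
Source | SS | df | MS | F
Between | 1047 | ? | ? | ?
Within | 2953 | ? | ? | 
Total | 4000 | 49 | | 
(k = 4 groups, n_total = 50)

df_between = 3, df_within = 46. MS_between = 349.0, MS_within = 64.2. F = 5.437, F_crit ≈ 2.807. Reject H₀.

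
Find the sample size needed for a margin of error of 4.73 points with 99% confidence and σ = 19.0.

n = (z*σ/E)² = (2.576×19.0/4.73)² = 107.1 → n = 108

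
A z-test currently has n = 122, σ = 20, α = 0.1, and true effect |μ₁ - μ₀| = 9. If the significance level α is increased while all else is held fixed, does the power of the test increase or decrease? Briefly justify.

Power increases: a larger α lowers the critical value, so more of the H₁ sampling distribution falls in the rejection region.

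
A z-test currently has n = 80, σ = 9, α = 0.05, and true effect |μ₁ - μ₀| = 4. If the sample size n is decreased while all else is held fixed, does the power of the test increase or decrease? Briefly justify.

Power decreases: a smaller n inflates the standard error σ/√n, pulling the sampling distribution under H₁ back toward the critical value.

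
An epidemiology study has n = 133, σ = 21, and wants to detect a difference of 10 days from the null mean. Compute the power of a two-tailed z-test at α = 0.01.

SE = σ/√n = 21/√133 = 1.821. Non-centrality λ = d/SE = 10/1.821 = 5.492. Power ≈ Φ(λ - z_{α/2}) = Φ(5.492 - 2.576) = Φ(2.916) = 0.998.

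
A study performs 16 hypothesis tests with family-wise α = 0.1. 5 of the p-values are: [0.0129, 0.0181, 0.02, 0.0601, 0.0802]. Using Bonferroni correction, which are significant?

Bonferroni α = 0.1/16 = 0.00625. None of the given p-values are significant.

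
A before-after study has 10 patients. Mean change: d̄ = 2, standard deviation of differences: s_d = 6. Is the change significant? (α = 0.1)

t = d̄/(s_d/√n) = 2/(6/√10) = 1.054. df = 9, critical t = ±1.833. Fail to reject H₀.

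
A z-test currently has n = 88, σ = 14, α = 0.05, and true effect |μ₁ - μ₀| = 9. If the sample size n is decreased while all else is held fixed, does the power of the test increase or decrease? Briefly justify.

Power decreases: a smaller n inflates the standard error σ/√n, pulling the sampling distribution under H₁ back toward the critical value.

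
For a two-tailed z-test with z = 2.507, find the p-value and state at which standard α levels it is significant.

p = 2·P(Z > |2.507|) = 2·(1 - Φ(2.507)) ≈ 0.0122. Significant at α = 0.1; Significant at α = 0.05.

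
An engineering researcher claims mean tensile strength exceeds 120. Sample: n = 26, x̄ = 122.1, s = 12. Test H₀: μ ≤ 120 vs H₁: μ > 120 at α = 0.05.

t = (122.1 - 120)/(12/√26) = 0.892, df = 25. Critical t = 1.708. Fail to reject H₀.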